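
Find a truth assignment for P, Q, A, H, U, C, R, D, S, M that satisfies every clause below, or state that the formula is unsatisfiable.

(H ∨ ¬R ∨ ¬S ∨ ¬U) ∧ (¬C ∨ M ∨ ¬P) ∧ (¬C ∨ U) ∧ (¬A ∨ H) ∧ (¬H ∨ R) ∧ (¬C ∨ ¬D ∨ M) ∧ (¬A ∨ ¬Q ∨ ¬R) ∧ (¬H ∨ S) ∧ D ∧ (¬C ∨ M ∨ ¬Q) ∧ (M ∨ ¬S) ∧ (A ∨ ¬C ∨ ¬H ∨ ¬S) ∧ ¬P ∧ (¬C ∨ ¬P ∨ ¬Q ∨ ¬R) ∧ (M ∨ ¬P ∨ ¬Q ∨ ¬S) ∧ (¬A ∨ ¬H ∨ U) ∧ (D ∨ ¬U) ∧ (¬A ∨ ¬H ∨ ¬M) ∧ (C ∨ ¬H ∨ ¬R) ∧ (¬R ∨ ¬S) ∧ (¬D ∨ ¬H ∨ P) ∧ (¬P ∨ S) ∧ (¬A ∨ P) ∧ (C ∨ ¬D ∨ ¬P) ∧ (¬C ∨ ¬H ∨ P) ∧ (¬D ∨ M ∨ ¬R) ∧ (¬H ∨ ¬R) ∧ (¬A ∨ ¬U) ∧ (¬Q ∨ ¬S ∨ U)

P = False, Q = False, A = False, H = False, U = True, C = False, R = False, D = True, S = False, M = False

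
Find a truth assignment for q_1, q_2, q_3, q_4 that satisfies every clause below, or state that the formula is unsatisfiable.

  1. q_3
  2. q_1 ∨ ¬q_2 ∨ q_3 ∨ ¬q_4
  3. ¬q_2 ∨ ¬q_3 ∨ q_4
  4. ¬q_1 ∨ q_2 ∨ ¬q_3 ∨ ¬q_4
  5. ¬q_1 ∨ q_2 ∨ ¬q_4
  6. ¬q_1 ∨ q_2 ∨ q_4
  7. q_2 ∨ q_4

q_1 = True, q_2 = True, q_3 = True, q_4 = True

Unit clause (q_3) forces q_3 = True.
Set q_1 = True.
Try q_2 = False:
  (¬q_1 ∨ q_2 ∨ ¬q_3 ∨ ¬q_4) forces q_4 = False.
  clause (¬q_1 ∨ q_2 ∨ q_4) is falsified — backtrack.
So q_2 = True.
  then (¬q_2 ∨ ¬q_3 ∨ q_4) forces q_4 = True.
Check each clause:
  (q_3): q_3 holds.
  (q_1 ∨ ¬q_2 ∨ q_3 ∨ ¬q_4): q_1 holds.
  (¬q_2 ∨ ¬q_3 ∨ q_4): q_4 holds.
  (¬q_1 ∨ q_2 ∨ ¬q_3 ∨ ¬q_4): q_2 holds.
  (¬q_1 ∨ q_2 ∨ ¬q_4): q_2 holds.
  (¬q_1 ∨ q_2 ∨ q_4): q_2 holds.
  (q_2 ∨ q_4): q_2 holds.
All clauses satisfied.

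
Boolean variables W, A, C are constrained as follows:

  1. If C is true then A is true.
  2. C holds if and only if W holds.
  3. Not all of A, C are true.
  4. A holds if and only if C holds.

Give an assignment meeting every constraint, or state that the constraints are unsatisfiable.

W = False; A = False; C = False

  (1) C=F ⇒ A: vacuous ✓
  (2) C=F, W=F — same ✓
  (3) {A, C}: 0/2 true — not all ✓
  (4) A=F, C=F — same ✓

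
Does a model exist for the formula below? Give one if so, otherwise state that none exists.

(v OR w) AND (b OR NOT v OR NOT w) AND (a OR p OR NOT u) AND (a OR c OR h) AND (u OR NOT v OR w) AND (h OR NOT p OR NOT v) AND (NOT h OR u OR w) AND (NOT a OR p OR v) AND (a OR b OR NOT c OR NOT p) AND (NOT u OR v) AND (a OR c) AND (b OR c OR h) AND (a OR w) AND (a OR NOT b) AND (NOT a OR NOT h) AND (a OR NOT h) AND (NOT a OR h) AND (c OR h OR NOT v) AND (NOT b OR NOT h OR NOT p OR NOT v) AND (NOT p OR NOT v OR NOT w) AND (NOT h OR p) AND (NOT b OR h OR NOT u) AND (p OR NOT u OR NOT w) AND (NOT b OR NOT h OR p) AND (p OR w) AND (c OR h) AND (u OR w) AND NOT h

u=F; p=F; c=T; w=T; h=F; a=F; v=F; b=F

Unit clause (NOT h) forces h = False.
In (NOT a OR h) only NOT a is left, so a = False.
In (c OR h) only c is left, so c = True.
In (a OR w) only w is left, so w = True.
In (a OR NOT b) only NOT b is left, so b = False.
In (b OR NOT v OR NOT w) only NOT v is left, so v = False.
In (a OR b OR NOT c OR NOT p) only NOT p is left, so p = False.
In (NOT u OR v) only NOT u is left, so u = False.
All clauses satisfied.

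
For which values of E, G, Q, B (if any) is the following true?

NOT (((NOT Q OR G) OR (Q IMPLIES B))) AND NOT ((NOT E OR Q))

UNSATISFIABLE

Case Q = True: the conjunct NOT ((NOT E OR Q)) becomes NOT ((NOT E OR True)) = False.
Case Q = False: the conjunct NOT (((NOT Q OR G) OR (Q IMPLIES B))) becomes NOT ((True OR True)) = False.
Both cases fail — unsatisfiable.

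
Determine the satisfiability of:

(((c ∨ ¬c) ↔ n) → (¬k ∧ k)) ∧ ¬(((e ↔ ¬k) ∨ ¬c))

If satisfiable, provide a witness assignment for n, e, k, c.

n = False, e = True, k = True, c = True

  ((c ∨ ¬c) ↔ n) → (¬k ∧ k) = True
    (c ∨ ¬c) ↔ n = False
      c ∨ ¬c = True
        ¬c = False
    ¬k ∧ k = False
      ¬k = False
  ¬(((e ↔ ¬k) ∨ ¬c)) = True
    (e ↔ ¬k) ∨ ¬c = False
      e ↔ ¬k = False
        ¬k = False
      ¬c = False
Both conjuncts True, so the formula holds.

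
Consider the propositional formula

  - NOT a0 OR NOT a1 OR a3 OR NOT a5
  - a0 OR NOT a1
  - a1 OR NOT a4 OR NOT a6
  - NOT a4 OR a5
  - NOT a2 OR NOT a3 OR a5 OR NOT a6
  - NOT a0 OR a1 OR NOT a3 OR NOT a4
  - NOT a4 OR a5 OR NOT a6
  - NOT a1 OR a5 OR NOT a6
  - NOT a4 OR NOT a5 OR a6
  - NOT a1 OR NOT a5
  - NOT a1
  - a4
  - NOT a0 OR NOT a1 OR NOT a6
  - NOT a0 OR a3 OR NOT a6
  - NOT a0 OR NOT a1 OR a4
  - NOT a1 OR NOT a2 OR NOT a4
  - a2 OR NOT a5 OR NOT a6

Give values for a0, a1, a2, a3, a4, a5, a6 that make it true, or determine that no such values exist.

Case a1 = True:
  Clause (NOT a1) is falsified — contradiction.
Case a1 = False:
  (a4) forces a4 = True.
  (a1 OR NOT a4 OR NOT a6) forces a6 = False.
  (NOT a4 OR a5) forces a5 = True.
  Clause (NOT a4 OR NOT a5 OR a6) is falsified — contradiction.
Both cases fail, so the formula is unsatisfiable.

No satisfying assignment exists.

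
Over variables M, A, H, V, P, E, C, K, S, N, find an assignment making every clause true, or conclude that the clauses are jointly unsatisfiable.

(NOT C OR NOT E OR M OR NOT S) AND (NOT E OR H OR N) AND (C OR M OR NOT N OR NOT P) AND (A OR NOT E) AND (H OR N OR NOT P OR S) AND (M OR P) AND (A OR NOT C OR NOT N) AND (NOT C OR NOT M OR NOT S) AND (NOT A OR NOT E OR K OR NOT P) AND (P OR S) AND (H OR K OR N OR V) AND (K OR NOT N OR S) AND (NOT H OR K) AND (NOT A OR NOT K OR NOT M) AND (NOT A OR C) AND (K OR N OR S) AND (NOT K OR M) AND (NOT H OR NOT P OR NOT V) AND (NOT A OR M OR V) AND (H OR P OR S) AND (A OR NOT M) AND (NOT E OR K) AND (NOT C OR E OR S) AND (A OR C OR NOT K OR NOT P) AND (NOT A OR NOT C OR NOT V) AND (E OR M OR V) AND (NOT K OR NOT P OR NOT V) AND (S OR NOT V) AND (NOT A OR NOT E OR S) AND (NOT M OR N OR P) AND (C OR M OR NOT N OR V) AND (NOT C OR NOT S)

Set M = False.
  then (M OR P) forces P = True.
  then (NOT K OR M) forces K = False.
  then (NOT E OR K) forces E = False.
  then (E OR M OR V) forces V = True.
  then (S OR NOT V) forces S = True.
  then (NOT C OR NOT S) forces C = False.
  then (C OR M OR NOT N OR NOT P) forces N = False.
  then (NOT H OR K) forces H = False.
  then (NOT A OR C) forces A = False.
All clauses satisfied.

M=F, A=F, H=F, V=T, P=T, E=F, C=F, K=F, S=T, N=F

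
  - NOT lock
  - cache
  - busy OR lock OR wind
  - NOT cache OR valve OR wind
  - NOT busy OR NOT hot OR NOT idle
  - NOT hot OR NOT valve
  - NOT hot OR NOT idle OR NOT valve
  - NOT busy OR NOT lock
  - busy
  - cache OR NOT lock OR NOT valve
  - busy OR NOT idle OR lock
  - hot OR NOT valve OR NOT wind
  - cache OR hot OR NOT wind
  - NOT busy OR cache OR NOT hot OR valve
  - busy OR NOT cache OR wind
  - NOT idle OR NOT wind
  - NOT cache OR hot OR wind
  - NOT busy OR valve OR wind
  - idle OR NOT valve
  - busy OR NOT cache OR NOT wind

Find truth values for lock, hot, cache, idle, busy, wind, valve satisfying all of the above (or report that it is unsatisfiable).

Unit clause (NOT lock) forces lock = False.
Unit clause (cache) forces cache = True.
Unit clause (busy) forces busy = True.
Set hot = True.
  then (NOT busy OR NOT hot OR NOT idle) forces idle = False.
  then (NOT hot OR NOT valve) forces valve = False.
  then (NOT busy OR valve OR wind) forces wind = True.
All clauses satisfied.

lock = False, hot = True, cache = True, idle = False, busy = True, wind = True, valve = False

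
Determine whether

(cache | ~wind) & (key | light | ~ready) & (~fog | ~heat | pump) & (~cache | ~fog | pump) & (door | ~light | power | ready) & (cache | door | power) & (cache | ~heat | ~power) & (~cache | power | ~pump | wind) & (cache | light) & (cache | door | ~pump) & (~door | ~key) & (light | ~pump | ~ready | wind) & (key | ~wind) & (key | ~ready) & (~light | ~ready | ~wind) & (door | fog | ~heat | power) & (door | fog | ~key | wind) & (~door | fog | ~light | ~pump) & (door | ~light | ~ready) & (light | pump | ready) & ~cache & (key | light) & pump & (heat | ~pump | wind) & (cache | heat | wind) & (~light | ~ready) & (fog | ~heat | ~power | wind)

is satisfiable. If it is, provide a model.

door = True, power = False, key = False, light = True, cache = False, wind = False, heat = True, pump = True, fog = True, ready = False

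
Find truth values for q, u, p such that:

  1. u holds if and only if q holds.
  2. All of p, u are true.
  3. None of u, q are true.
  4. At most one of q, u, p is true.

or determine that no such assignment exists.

No satisfying assignment exists.

Case u = True:
  Constraint (3) is violated (u=T) — contradiction.
Case u = False:
  Constraint (2) is violated (u=F) — contradiction.
Both cases fail — unsatisfiable.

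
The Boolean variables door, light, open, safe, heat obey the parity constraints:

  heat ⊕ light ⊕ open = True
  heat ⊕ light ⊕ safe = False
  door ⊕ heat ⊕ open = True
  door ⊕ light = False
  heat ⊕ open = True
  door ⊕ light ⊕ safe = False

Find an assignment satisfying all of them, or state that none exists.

door = False, light = False, open = True, safe = False, heat = False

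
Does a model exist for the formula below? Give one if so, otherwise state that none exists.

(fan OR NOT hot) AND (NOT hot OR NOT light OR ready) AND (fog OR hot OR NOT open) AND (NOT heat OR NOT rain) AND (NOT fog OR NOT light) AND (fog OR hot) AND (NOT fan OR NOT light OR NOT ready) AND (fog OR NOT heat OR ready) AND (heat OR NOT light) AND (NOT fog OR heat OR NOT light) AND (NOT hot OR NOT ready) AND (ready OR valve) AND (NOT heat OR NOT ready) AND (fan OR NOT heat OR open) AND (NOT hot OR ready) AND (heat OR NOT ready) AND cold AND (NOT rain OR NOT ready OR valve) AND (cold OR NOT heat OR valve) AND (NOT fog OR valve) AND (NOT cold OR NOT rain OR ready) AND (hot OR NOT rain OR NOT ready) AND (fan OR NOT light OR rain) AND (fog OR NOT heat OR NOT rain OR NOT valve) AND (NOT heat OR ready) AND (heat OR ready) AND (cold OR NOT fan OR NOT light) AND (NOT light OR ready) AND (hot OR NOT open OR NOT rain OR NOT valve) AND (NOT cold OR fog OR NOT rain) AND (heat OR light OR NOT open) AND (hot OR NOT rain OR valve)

Case heat = True:
  (NOT heat OR NOT rain) forces rain = False.
  (NOT heat OR NOT ready) forces ready = False.
  Clause (NOT heat OR ready) is falsified — contradiction.
Case heat = False:
  (heat OR NOT light) forces light = False.
  (heat OR NOT ready) forces ready = False.
  Clause (heat OR ready) is falsified — contradiction.
Both cases fail, so the formula is unsatisfiable.

Unsatisfiable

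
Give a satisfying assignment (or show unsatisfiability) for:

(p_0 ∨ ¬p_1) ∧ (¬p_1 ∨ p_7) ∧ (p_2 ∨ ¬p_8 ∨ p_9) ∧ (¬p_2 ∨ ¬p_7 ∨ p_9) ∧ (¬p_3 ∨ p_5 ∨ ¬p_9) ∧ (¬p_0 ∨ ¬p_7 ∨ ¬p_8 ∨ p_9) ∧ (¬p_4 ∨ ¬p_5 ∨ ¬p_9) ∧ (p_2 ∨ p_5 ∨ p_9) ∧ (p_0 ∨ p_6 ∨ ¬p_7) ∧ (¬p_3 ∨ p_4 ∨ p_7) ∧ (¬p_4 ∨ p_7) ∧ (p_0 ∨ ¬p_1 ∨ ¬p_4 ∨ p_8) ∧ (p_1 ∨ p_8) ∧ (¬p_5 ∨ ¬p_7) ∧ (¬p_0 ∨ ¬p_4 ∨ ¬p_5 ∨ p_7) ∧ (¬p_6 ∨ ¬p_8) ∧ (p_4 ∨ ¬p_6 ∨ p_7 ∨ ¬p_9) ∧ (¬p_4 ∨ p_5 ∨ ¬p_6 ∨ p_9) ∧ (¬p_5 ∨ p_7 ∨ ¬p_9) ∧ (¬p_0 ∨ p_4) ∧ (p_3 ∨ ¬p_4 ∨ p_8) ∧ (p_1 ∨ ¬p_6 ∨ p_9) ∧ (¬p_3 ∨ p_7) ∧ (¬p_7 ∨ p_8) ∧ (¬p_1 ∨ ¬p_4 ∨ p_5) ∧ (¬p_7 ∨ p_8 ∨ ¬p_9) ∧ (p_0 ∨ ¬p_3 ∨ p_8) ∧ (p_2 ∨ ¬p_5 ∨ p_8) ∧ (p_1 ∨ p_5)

p_0 = False; p_1 = False; p_2 = True; p_3 = False; p_4 = False; p_5 = True; p_6 = False; p_7 = False; p_8 = True; p_9 = False

Set p_0 = False.
  then (p_0 ∨ ¬p_1) forces p_1 = False.
  then (p_1 ∨ p_8) forces p_8 = True.
  then (¬p_6 ∨ ¬p_8) forces p_6 = False.
  then (p_1 ∨ p_5) forces p_5 = True.
  then (p_0 ∨ p_6 ∨ ¬p_7) forces p_7 = False.
  then (¬p_4 ∨ p_7) forces p_4 = False.
  then (¬p_5 ∨ p_7 ∨ ¬p_9) forces p_9 = False.
  then (¬p_3 ∨ p_7) forces p_3 = False.
  then (p_2 ∨ ¬p_8 ∨ p_9) forces p_2 = True.
All clauses satisfied.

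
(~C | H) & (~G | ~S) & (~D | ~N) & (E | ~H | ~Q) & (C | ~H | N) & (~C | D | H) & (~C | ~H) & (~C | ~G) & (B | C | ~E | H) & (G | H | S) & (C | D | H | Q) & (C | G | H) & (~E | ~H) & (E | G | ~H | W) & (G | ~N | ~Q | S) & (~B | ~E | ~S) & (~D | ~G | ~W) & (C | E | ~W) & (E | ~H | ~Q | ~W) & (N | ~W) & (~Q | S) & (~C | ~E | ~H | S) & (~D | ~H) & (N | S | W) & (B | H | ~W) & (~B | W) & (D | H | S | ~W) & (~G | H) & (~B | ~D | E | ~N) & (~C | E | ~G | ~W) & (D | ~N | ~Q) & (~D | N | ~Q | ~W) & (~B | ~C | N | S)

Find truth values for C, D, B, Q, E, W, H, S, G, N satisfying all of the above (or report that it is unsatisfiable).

C = False, D = False, B = False, Q = False, E = False, W = False, H = True, S = False, G = True, N = True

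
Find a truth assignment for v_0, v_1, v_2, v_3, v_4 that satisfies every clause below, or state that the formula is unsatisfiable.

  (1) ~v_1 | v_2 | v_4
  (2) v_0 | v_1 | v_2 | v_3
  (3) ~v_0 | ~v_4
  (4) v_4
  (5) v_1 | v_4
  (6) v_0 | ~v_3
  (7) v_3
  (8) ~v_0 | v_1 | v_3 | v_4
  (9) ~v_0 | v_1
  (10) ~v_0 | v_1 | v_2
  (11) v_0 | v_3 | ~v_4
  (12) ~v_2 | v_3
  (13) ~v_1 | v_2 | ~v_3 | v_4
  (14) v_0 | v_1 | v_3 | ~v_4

Case v_3 = True:
  (v_4) forces v_4 = True.
  (~v_0 | ~v_4) forces v_0 = False.
  Clause (v_0 | ~v_3) is falsified — contradiction.
Case v_3 = False:
  Clause (v_3) is falsified — contradiction.
Both cases fail, so the formula is unsatisfiable.

Unsatisfiable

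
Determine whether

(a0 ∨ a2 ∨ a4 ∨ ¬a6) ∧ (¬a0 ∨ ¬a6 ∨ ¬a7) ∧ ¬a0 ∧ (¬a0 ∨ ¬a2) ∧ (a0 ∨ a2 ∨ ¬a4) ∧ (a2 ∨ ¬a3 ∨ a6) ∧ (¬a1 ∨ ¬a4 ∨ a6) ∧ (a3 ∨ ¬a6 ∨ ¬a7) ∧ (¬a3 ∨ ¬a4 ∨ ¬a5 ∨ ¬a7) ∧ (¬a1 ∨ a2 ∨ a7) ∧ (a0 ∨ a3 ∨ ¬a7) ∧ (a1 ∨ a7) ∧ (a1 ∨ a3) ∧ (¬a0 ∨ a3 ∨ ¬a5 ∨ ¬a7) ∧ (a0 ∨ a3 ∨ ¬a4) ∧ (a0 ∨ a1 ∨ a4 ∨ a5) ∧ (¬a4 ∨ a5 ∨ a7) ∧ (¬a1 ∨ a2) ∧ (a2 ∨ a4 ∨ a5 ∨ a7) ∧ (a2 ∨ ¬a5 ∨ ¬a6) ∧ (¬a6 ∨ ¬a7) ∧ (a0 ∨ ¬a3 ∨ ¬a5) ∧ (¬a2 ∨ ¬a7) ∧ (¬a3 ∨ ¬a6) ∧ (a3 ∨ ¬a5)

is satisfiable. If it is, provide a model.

a0 = False, a1 = True, a2 = True, a3 = False, a4 = False, a5 = False, a6 = True, a7 = False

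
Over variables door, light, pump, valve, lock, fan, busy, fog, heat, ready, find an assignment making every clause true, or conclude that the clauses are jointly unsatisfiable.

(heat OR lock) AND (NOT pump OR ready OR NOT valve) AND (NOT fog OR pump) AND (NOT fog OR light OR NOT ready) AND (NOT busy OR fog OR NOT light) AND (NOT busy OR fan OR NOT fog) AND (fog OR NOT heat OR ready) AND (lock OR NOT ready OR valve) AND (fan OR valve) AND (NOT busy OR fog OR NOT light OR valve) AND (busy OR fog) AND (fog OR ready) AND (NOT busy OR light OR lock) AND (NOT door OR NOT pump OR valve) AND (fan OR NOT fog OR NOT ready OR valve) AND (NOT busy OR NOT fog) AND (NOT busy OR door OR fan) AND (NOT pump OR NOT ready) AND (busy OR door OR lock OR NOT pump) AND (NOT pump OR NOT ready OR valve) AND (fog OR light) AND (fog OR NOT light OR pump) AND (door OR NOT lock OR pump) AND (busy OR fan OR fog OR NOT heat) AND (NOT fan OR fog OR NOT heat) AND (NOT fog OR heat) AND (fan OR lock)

door: False, light: True, pump: True, valve: False, lock: True, fan: True, busy: False, fog: True, heat: True, ready: False

Set door = False.
Set light = True.
Try pump = False:
  (NOT fog OR pump) forces fog = False.
  clause (fog OR NOT light OR pump) is falsified — backtrack.
So pump = True.
  then (NOT pump OR NOT ready) forces ready = False.
  then (NOT pump OR ready OR NOT valve) forces valve = False.
  then (fan OR valve) forces fan = True.
  then (fog OR ready) forces fog = True.
  then (NOT busy OR NOT fog) forces busy = False.
  then (busy OR door OR lock OR NOT pump) forces lock = True.
  then (NOT fog OR heat) forces heat = True.
All clauses satisfied.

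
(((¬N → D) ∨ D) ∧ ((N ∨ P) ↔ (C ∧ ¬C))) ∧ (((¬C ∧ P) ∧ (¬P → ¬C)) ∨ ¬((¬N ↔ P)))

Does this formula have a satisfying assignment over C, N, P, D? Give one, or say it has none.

C=F; N=F; P=F; D=T

  ((¬N → D) ∨ D) ∧ ((N ∨ P) ↔ (C ∧ ¬C)) = True
    (¬N → D) ∨ D = True
      ¬N → D = True
        ¬N = True
    (N ∨ P) ↔ (C ∧ ¬C) = True
      N ∨ P = False
      C ∧ ¬C = False
        ¬C = True
  ((¬C ∧ P) ∧ (¬P → ¬C)) ∨ ¬((¬N ↔ P)) = True
    (¬C ∧ P) ∧ (¬P → ¬C) = False
      ¬C ∧ P = False
        ¬C = True
      ¬P → ¬C = True
        ¬P = True
        ¬C = True
    ¬((¬N ↔ P)) = True
      ¬N ↔ P = False
        ¬N = True
Both conjuncts True, so the formula holds.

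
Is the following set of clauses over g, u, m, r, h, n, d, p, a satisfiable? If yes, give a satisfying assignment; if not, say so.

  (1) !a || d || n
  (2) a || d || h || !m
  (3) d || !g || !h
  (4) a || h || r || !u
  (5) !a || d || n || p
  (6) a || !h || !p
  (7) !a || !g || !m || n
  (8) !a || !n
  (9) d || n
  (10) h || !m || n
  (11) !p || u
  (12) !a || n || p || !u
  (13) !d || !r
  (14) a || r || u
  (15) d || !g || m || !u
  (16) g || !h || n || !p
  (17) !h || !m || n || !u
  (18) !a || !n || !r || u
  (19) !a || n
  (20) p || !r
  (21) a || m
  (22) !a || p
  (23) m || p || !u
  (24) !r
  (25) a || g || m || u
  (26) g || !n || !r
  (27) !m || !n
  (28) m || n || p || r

Case a = True:
  (!a || !n) forces n = False.
  Clause (!a || n) is falsified — contradiction.
Case a = False:
  (a || m) forces m = True.
  (!r) forces r = False.
  (a || r || u) forces u = True.
  (a || h || r || !u) forces h = True.
  (a || !h || !p) forces p = False.
  (!h || !m || n || !u) forces n = True.
  Clause (!m || !n) is falsified — contradiction.
Both cases fail, so the formula is unsatisfiable.

UNSATISFIABLE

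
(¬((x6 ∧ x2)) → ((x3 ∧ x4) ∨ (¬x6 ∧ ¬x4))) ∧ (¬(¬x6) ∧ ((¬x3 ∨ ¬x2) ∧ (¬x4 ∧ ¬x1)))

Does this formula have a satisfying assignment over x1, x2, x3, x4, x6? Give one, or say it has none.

x1=F, x2=T, x3=F, x4=F, x6=T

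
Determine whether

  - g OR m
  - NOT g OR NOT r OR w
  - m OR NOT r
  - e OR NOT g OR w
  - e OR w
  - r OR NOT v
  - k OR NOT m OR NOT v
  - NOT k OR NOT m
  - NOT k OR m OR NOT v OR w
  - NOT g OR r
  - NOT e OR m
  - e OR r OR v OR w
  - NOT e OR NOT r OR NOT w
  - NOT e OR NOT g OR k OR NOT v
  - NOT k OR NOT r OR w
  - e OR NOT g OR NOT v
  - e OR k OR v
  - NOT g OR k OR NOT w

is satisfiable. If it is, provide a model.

g = False; r = True; e = True; w = False; k = False; m = True; v = False

Set g = False.
  then (g OR m) forces m = True.
  then (NOT k OR NOT m) forces k = False.
  then (k OR NOT m OR NOT v) forces v = False.
  then (e OR k OR v) forces e = True.
Set r = True.
  then (NOT e OR NOT r OR NOT w) forces w = False.
All clauses satisfied.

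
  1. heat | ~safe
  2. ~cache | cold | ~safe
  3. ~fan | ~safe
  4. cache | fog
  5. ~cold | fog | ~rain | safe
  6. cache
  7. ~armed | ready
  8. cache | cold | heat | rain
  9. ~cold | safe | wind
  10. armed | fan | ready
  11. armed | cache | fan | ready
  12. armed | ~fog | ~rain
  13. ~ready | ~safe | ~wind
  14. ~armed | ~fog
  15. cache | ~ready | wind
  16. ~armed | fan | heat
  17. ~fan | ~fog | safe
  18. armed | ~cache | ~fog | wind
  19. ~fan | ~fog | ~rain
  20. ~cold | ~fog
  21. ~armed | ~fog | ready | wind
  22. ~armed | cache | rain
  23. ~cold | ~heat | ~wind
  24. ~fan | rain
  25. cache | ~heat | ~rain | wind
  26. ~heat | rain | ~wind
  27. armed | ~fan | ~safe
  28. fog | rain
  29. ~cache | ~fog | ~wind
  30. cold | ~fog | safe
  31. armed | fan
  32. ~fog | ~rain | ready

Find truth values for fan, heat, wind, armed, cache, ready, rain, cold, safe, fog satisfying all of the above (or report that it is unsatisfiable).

fan: True, heat: False, wind: False, armed: False, cache: True, ready: False, rain: True, cold: False, safe: False, fog: False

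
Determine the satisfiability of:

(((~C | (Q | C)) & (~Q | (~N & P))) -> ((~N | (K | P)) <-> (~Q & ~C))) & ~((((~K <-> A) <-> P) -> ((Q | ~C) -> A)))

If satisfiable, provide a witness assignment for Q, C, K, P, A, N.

Q = True, C = True, K = True, P = True, A = False, N = True

  ((~C | (Q | C)) & (~Q | (~N & P))) -> ((~N | (K | P)) <-> (~Q & ~C)) = True
    (~C | (Q | C)) & (~Q | (~N & P)) = False
      ~C | (Q | C) = True
        ~C = False
        Q | C = True
      ~Q | (~N & P) = False
        ~Q = False
        ~N & P = False
          ~N = False
    (~N | (K | P)) <-> (~Q & ~C) = False
      ~N | (K | P) = True
        ~N = False
        K | P = True
      ~Q & ~C = False
        ~Q = False
        ~C = False
  ~((((~K <-> A) <-> P) -> ((Q | ~C) -> A))) = True
    ((~K <-> A) <-> P) -> ((Q | ~C) -> A) = False
      (~K <-> A) <-> P = True
        ~K <-> A = True
          ~K = False
      (Q | ~C) -> A = False
        Q | ~C = True
          ~C = False
Both conjuncts True, so the formula holds.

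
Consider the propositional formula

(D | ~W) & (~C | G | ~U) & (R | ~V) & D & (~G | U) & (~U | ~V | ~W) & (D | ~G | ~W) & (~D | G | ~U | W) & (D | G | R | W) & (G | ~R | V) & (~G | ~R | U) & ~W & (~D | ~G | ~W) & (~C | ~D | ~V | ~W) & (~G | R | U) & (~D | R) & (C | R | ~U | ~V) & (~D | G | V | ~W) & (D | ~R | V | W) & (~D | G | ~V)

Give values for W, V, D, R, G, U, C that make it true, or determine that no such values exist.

Unit clause (D) forces D = True.
Unit clause (~W) forces W = False.
In (~D | R) only R is left, so R = True.
Set V = False.
  then (G | ~R | V) forces G = True.
  then (~G | ~R | U) forces U = True.
Set C = True.
All clauses satisfied.

W=F, V=F, D=T, R=T, G=T, U=T, C=T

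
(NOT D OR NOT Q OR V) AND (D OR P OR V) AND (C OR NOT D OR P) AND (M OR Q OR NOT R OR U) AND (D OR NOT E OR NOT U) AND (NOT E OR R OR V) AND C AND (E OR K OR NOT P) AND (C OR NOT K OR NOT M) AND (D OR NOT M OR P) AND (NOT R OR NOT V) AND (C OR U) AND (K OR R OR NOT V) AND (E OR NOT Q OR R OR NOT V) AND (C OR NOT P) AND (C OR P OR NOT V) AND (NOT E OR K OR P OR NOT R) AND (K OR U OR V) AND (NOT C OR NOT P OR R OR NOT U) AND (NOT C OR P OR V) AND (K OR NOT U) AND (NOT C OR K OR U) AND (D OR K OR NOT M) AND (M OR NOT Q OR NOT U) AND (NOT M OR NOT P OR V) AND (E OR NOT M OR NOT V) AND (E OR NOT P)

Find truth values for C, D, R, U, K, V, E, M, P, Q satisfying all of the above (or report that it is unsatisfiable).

C=T, D=T, R=F, U=T, K=T, V=T, E=T, M=F, P=F, Q=F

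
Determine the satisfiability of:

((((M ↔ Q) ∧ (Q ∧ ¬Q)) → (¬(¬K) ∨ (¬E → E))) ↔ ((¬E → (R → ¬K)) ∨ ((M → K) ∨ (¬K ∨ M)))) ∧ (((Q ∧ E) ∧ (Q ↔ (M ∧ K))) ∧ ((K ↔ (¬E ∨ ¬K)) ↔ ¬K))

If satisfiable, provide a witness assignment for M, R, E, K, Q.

M: True, R: False, E: True, K: True, Q: True

  (((M ↔ Q) ∧ (Q ∧ ¬Q)) → (¬(¬K) ∨ (¬E → E))) ↔ ((¬E → (R → ¬K)) ∨ ((M → K) ∨ (¬K ∨ M))) = True
    ((M ↔ Q) ∧ (Q ∧ ¬Q)) → (¬(¬K) ∨ (¬E → E)) = True
      (M ↔ Q) ∧ (Q ∧ ¬Q) = False
        M ↔ Q = True
        Q ∧ ¬Q = False
          ¬Q = False
      ¬(¬K) ∨ (¬E → E) = True
        ¬(¬K) = True
          ¬K = False
        ¬E → E = True
          ¬E = False
    (¬E → (R → ¬K)) ∨ ((M → K) ∨ (¬K ∨ M)) = True
      ¬E → (R → ¬K) = True
        ¬E = False
        R → ¬K = True
          ¬K = False
      (M → K) ∨ (¬K ∨ M) = True
        M → K = True
        ¬K ∨ M = True
          ¬K = False
  ((Q ∧ E) ∧ (Q ↔ (M ∧ K))) ∧ ((K ↔ (¬E ∨ ¬K)) ↔ ¬K) = True
    (Q ∧ E) ∧ (Q ↔ (M ∧ K)) = True
      Q ∧ E = True
      Q ↔ (M ∧ K) = True
        M ∧ K = True
    (K ↔ (¬E ∨ ¬K)) ↔ ¬K = True
      K ↔ (¬E ∨ ¬K) = False
        ¬E ∨ ¬K = False
          ¬E = False
          ¬K = False
      ¬K = False
Both conjuncts True, so the formula holds.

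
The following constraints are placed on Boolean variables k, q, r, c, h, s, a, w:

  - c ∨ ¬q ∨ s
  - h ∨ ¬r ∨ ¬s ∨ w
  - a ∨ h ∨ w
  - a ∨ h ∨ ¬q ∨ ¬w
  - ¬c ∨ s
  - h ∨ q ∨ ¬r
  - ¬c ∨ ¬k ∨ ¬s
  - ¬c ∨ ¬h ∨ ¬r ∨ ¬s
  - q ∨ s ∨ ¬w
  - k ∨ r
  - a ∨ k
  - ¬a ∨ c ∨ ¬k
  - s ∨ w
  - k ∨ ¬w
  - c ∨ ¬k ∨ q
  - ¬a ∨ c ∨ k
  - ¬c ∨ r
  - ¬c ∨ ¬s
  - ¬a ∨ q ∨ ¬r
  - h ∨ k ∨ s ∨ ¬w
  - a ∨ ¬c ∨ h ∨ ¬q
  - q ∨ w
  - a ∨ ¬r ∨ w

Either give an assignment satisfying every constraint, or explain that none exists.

k: True, q: True, r: True, c: False, h: True, s: True, a: False, w: True

Set k = True.
Try q = False:
  (c ∨ ¬k ∨ q) forces c = True.
  (¬c ∨ s) forces s = True.
  clause (¬c ∨ ¬k ∨ ¬s) is falsified — backtrack.
So q = True.
Set r = True.
Set c = False.
  then (c ∨ ¬q ∨ s) forces s = True.
  then (¬a ∨ c ∨ ¬k) forces a = False.
  then (a ∨ ¬r ∨ w) forces w = True.
  then (a ∨ h ∨ ¬q ∨ ¬w) forces h = True.
All clauses satisfied.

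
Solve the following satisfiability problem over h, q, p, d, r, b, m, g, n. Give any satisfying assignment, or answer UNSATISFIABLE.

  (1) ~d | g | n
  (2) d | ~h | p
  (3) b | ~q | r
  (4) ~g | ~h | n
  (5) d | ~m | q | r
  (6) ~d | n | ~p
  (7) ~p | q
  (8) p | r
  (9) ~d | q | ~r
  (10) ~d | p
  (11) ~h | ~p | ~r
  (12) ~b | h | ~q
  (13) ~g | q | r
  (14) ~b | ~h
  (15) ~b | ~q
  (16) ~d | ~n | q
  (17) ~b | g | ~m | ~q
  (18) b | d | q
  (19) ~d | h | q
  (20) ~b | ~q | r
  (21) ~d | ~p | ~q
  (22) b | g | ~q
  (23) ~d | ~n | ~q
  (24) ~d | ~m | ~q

h: False; q: True; p: False; d: False; r: True; b: False; m: True; g: True; n: True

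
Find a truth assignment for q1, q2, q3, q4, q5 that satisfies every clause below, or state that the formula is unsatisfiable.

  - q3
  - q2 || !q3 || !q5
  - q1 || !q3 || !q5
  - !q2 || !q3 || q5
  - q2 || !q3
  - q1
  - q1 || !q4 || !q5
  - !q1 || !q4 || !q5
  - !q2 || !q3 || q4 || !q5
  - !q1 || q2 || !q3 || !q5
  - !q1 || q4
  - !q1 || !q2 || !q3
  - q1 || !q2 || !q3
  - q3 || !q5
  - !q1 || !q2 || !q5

The formula is unsatisfiable.

Case q1 = True:
  (q3) forces q3 = True.
  (q2 || !q3) forces q2 = True.
  Clause (!q1 || !q2 || !q3) is falsified — contradiction.
Case q1 = False:
  Clause (q1) is falsified — contradiction.
Both cases fail, so the formula is unsatisfiable.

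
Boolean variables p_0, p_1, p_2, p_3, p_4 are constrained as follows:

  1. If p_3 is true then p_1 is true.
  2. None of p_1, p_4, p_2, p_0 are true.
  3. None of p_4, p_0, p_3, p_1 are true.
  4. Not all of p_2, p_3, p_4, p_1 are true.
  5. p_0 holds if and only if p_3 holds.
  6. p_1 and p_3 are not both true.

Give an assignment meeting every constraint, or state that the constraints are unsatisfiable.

p_0=F, p_1=F, p_2=F, p_3=F, p_4=F

  (1) p_3=F ⇒ p_1: vacuous ✓
  (2) {p_1, p_4, p_2, p_0}: 0 true — none ✓
  (3) {p_4, p_0, p_3, p_1}: 0 true — none ✓
  (4) {p_2, p_3, p_4, p_1}: 0/4 true — not all ✓
  (5) p_0=F, p_3=F — same ✓
  (6) p_1=F, p_3=F — not both ✓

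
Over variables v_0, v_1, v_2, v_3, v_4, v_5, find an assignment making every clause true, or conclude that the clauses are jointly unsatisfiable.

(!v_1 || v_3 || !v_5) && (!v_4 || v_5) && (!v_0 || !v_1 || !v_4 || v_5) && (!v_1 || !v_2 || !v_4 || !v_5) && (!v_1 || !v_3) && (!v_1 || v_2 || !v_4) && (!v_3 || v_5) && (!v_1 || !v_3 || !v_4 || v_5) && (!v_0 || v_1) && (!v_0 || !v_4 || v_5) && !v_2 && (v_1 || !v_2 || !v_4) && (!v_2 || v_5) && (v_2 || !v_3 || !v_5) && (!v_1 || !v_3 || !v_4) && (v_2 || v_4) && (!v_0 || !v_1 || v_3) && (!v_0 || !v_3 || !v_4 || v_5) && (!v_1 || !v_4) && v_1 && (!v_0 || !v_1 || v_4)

Unsatisfiable

Case v_2 = True:
  Clause (!v_2) is falsified — contradiction.
Case v_2 = False:
  (v_2 || v_4) forces v_4 = True.
  (!v_4 || v_5) forces v_5 = True.
  (!v_1 || v_2 || !v_4) forces v_1 = False.
  Clause (v_1) is falsified — contradiction.
Both cases fail, so the formula is unsatisfiable.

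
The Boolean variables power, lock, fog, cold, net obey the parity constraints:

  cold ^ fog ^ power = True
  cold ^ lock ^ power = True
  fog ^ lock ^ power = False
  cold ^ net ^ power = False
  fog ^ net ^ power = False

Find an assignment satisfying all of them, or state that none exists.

Adding constraints 2, 3, 4, 5 mod 2: every variable appears an even number of times on the left, so the left side is 0.
But the right sides sum to 1 (mod 2). 0 ≠ 1 — the system is inconsistent.

UNSATISFIABLE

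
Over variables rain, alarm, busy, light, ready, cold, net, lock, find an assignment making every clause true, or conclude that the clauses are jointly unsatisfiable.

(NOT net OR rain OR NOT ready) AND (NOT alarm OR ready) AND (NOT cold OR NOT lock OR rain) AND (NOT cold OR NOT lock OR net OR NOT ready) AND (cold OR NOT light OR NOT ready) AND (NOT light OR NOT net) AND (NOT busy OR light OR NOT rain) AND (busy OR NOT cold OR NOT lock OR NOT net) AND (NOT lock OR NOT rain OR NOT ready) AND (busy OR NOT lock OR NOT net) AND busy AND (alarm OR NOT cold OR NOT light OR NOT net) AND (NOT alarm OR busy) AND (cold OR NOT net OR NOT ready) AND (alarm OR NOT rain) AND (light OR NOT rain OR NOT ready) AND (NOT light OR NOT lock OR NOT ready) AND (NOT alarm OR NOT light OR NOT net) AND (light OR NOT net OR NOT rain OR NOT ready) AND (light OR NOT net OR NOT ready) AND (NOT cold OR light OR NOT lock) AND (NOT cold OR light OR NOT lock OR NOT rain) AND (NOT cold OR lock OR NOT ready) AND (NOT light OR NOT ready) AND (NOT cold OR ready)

rain: False, alarm: False, busy: True, light: True, ready: False, cold: False, net: False, lock: False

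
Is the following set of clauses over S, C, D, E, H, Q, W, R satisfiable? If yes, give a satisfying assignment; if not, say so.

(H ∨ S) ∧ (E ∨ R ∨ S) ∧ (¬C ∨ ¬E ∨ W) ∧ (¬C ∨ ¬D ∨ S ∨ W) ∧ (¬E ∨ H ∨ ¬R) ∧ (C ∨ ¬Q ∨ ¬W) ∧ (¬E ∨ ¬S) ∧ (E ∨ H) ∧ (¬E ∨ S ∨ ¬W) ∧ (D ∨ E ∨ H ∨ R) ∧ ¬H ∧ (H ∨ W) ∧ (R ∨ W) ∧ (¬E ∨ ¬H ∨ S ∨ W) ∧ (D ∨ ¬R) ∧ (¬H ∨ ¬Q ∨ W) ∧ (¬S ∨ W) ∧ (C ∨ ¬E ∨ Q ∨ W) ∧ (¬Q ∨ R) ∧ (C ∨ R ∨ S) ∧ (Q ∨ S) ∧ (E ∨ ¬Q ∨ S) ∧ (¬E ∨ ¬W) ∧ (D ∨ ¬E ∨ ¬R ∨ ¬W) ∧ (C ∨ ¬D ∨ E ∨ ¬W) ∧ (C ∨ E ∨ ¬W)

The formula is unsatisfiable.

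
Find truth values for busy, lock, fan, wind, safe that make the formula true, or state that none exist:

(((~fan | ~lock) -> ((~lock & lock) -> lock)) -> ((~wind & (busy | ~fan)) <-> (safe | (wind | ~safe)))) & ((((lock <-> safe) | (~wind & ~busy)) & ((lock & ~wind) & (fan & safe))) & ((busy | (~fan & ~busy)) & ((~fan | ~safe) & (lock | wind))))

Case lock = True: the formula simplifies to ((~wind & (busy | ~fan)) <-> (safe | (wind | ~safe))) & (((safe | (~wind & ~busy)) & (~wind & (fan & safe))) & ((busy | (~fan & ~busy)) & (~fan | ~safe))).
  safe = True: simplifies to (~wind & (busy | ~fan)) & ((~wind & fan) & ((busy | (~fan & ~busy)) & ~fan)).
    fan = True: the conjunct ~fan is False.
    fan = False: the conjunct fan is False.
  safe = False: the conjunct safe is False.
Case lock = False: the conjunct lock is False.
Both cases fail — unsatisfiable.

No satisfying assignment exists.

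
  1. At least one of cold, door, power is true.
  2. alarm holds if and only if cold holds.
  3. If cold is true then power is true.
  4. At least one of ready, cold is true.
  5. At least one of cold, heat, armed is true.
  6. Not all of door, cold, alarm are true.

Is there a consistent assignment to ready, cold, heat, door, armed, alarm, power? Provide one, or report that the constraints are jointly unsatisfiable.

ready = False; cold = True; heat = False; door = False; armed = False; alarm = True; power = True

  (1) {cold, door, power}: 2 true — at least one ✓
  (2) alarm=T, cold=T — same ✓
  (3) cold=T ⇒ power: T ✓
  (4) {ready, cold}: 1 true — at least one ✓
  (5) {cold, heat, armed}: 1 true — at least one ✓
  (6) {door, cold, alarm}: 2/3 true — not all ✓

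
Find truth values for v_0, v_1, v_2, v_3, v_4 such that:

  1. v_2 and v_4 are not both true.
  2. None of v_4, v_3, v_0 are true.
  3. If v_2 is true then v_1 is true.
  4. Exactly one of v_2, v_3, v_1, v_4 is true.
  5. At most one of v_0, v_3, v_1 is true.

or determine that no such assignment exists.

v_0 = False, v_1 = True, v_2 = False, v_3 = False, v_4 = False

  (1) v_2=F, v_4=F — not both ✓
  (2) {v_4, v_3, v_0}: 0 true — none ✓
  (3) v_2=F ⇒ v_1: vacuous ✓
  (4) {v_2, v_3, v_1, v_4}: 1 true — exactly one ✓
  (5) {v_0, v_3, v_1}: 1 true — at most one ✓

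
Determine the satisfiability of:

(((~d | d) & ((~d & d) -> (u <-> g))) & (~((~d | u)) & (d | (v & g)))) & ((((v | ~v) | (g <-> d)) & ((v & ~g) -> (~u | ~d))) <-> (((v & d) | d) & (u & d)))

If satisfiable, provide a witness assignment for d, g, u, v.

No satisfying assignment exists.

Case d = True: the formula simplifies to ~u & ((((v | ~v) | g) & ((v & ~g) -> ~u)) <-> u).
  u = True: the conjunct ~u is False.
  u = False: simplifies to ~(((v | ~v) | g)).
    v = True: this becomes ~((True | g)) = False.
    v = False: this becomes ~((True | g)) = False.
Case d = False: the conjunct ~((~d | u)) becomes ~((True | u)) = False.
Both cases fail — unsatisfiable.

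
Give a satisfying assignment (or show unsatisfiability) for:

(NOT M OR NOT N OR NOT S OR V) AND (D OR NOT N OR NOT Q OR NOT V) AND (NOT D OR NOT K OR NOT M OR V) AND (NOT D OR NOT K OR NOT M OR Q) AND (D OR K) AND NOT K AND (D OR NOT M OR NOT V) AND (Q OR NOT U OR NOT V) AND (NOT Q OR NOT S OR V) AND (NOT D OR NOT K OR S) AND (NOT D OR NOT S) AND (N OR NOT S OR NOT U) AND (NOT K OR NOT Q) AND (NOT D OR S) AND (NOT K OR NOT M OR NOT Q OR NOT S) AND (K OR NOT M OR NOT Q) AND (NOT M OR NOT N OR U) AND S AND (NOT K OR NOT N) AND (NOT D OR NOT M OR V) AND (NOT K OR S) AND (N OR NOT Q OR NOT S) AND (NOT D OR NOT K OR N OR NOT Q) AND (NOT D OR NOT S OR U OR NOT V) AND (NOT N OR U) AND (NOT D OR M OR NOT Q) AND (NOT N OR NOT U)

UNSATISFIABLE

Case S = True:
  (NOT K) forces K = False.
  (D OR K) forces D = True.
  Clause (NOT D OR NOT S) is falsified — contradiction.
Case S = False:
  Clause (S) is falsified — contradiction.
Both cases fail, so the formula is unsatisfiable.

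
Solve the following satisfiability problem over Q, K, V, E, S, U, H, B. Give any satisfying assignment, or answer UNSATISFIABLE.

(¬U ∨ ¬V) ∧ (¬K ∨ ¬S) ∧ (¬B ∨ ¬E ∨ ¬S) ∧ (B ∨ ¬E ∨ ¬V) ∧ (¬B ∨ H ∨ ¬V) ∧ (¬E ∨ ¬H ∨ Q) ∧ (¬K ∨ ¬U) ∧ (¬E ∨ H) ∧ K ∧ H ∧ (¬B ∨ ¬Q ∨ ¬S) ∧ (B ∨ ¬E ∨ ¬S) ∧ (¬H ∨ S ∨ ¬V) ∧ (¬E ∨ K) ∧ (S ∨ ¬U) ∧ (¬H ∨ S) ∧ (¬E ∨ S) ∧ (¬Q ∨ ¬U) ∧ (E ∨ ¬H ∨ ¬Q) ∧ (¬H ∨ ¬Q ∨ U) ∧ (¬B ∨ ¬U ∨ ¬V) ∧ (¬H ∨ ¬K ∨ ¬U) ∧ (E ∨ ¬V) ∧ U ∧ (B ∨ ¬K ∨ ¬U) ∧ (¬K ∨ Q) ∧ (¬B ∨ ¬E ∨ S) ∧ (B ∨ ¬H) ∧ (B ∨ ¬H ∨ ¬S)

Case K = True:
  (¬K ∨ ¬S) forces S = False.
  (¬K ∨ ¬U) forces U = False.
  Clause (U) is falsified — contradiction.
Case K = False:
  Clause (K) is falsified — contradiction.
Both cases fail, so the formula is unsatisfiable.

No satisfying assignment exists.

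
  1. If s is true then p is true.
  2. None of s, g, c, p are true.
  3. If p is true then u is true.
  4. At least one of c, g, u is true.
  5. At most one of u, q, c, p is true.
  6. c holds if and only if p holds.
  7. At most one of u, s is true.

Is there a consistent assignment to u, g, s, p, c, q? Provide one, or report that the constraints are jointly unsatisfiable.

u = True; g = False; s = False; p = False; c = False; q = False

  (1) s=F ⇒ p: vacuous ✓
  (2) {s, g, c, p}: 0 true — none ✓
  (3) p=F ⇒ u: vacuous ✓
  (4) {c, g, u}: 1 true — at least one ✓
  (5) {u, q, c, p}: 1 true — at most one ✓
  (6) c=F, p=F — same ✓
  (7) {u, s}: 1 true — at most one ✓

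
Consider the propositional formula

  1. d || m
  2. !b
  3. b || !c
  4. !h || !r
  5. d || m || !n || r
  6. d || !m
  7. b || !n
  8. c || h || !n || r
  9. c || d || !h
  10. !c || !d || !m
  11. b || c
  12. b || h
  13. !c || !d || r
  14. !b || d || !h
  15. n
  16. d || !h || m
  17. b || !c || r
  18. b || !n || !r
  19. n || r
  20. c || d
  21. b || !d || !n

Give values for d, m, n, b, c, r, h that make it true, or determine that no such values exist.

Unsatisfiable — no assignment works.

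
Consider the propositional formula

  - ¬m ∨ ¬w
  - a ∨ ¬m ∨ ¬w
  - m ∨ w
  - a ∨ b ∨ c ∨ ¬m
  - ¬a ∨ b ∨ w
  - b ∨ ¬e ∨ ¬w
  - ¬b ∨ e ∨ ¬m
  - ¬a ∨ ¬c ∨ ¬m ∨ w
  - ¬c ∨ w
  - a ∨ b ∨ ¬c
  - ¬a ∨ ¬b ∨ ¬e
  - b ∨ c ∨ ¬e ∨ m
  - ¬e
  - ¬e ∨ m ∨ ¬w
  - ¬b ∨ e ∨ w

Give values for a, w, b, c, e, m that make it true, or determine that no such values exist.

Unit clause (¬e) forces e = False.
Set a = False.
Try w = False:
  (m ∨ w) forces m = True.
  (¬b ∨ e ∨ ¬m) forces b = False.
  (a ∨ b ∨ c ∨ ¬m) forces c = True.
  clause (¬c ∨ w) is falsified — backtrack.
So w = True.
  then (¬m ∨ ¬w) forces m = False.
Set b = True.
Set c = False.
All clauses satisfied.

a=F, w=T, b=T, c=F, e=F, m=F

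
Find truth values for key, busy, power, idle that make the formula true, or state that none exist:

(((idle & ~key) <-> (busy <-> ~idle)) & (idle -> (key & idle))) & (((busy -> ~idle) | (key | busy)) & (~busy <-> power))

key=F, busy=F, power=T, idle=F

  ((idle & ~key) <-> (busy <-> ~idle)) & (idle -> (key & idle)) = True
    (idle & ~key) <-> (busy <-> ~idle) = True
      idle & ~key = False
        ~key = True
      busy <-> ~idle = False
        ~idle = True
    idle -> (key & idle) = True
      key & idle = False
  ((busy -> ~idle) | (key | busy)) & (~busy <-> power) = True
    (busy -> ~idle) | (key | busy) = True
      busy -> ~idle = True
        ~idle = True
      key | busy = False
    ~busy <-> power = True
      ~busy = True
Both conjuncts True, so the formula holds.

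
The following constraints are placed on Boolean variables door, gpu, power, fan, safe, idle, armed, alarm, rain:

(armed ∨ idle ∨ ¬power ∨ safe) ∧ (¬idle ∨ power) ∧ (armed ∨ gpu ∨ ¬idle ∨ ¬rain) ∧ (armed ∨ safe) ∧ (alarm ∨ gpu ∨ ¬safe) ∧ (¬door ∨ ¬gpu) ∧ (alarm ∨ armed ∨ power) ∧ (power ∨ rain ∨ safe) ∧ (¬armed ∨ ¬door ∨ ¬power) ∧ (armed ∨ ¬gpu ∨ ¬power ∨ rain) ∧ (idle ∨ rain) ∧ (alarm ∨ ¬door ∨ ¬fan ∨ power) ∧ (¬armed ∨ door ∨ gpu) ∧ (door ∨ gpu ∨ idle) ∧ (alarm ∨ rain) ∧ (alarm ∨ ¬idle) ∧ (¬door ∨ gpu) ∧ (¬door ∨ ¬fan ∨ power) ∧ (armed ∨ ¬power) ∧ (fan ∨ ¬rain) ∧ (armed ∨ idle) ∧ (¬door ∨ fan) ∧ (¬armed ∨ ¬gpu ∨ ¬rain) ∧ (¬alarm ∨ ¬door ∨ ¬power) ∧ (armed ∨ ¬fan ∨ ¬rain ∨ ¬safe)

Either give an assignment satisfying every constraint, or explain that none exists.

door=F, gpu=T, power=T, fan=F, safe=T, idle=T, armed=T, alarm=T, rain=F

Try door = True:
  (¬door ∨ ¬gpu) forces gpu = False.
  clause (¬door ∨ gpu) is falsified — backtrack.
So door = False.
Set gpu = True.
Try power = False:
  (¬idle ∨ power) forces idle = False.
  (idle ∨ rain) forces rain = True.
  (fan ∨ ¬rain) forces fan = True.
  (armed ∨ idle) forces armed = True.
  clause (¬armed ∨ ¬gpu ∨ ¬rain) is falsified — backtrack.
So power = True.
  then (armed ∨ ¬power) forces armed = True.
  then (¬armed ∨ ¬gpu ∨ ¬rain) forces rain = False.
  then (idle ∨ rain) forces idle = True.
  then (alarm ∨ rain) forces alarm = True.
Set fan = False.
Set safe = True.
All clauses satisfied.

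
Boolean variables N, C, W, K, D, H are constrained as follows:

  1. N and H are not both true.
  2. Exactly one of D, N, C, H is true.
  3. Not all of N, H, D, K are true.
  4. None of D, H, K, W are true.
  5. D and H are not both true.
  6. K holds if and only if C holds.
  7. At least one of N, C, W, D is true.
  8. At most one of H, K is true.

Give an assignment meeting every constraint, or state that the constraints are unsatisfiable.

N=T, C=F, W=F, K=F, D=F, H=F

  (1) N=T, H=F — not both ✓
  (2) {D, N, C, H}: 1 true — exactly one ✓
  (3) {N, H, D, K}: 1/4 true — not all ✓
  (4) {D, H, K, W}: 0 true — none ✓
  (5) D=F, H=F — not both ✓
  (6) K=F, C=F — same ✓
  (7) {N, C, W, D}: 1 true — at least one ✓
  (8) {H, K}: 0 true — at most one ✓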